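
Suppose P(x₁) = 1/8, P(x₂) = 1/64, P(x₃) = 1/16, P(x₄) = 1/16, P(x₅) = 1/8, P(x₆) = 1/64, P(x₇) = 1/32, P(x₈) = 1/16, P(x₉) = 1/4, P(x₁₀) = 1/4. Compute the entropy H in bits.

Each probability is a power of 1/2, so log₂(1/p) is an integer.
H = Σ p·log₂(1/p) = 1/8·3 + 1/64·6 + 1/16·4 + 1/16·4 + 1/8·3 + 1/64·6 + 1/32·5 + 1/16·4 + 1/4·2 + 1/4·2 = 2.84375 bits.

2.84375 bits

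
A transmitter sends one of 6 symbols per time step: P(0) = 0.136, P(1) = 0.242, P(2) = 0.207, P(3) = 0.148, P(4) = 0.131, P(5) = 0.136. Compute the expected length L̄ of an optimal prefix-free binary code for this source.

Repeatedly combine the two least-probable nodes; the expected code length is the sum of the merged weights.
merge 131/1000 + 17/125 → 267/1000
merge 17/125 + 37/250 → 71/250
merge 207/1000 + 121/500 → 449/1000
merge 267/1000 + 71/250 → 551/1000
merge 449/1000 + 551/1000 → 1
L = 267/1000 + 71/250 + 449/1000 + 551/1000 + 1 = 2551/1000 = 2.551 bits/symbol.

2.551 bits/symbol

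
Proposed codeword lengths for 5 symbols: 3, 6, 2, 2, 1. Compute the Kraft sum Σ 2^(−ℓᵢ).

With common denominator 2^6 = 64: Σ 2^(−ℓᵢ) = 8/64 + 1/64 + 16/64 + 16/64 + 32/64 = 73/64 = 1.140625.

1.140625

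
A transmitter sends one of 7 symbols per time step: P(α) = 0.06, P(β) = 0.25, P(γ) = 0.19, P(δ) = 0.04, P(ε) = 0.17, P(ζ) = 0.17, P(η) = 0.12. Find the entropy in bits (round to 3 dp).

2.621 bits

H = −Σ pᵢ log₂ pᵢ.
−0.06·log₂(0.06) = 0.2435
−0.25·log₂(0.25) = 0.5000
−0.19·log₂(0.19) = 0.4552
−0.04·log₂(0.04) = 0.1858
−0.17·log₂(0.17) = 0.4346
−0.17·log₂(0.17) = 0.4346
−0.12·log₂(0.12) = 0.3671
Sum ≈ 2.6208 → 2.621 bits.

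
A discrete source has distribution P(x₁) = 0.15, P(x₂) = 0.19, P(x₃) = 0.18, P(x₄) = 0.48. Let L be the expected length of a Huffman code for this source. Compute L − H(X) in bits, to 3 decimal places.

Entropy H = −Σ p log₂ p ≈ 1.8193 bits.
Huffman merges: 3/20+9/50→33/100; 19/100+33/100→13/25; 12/25+13/25→1. L = 37/20 ≈ 1.8500.
L − H = 1.8500 − 1.8193 = 0.031 bits.

0.031 bits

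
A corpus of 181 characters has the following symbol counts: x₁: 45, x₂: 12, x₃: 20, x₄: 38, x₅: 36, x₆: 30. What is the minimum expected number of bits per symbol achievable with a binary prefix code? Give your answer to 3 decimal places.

Probabilities are the counts divided by 181.
Repeatedly combine the two least-probable nodes; the expected code length is the sum of the merged weights.
merge 12/181 + 20/181 → 32/181
merge 30/181 + 32/181 → 62/181
merge 36/181 + 38/181 → 74/181
merge 45/181 + 62/181 → 107/181
merge 74/181 + 107/181 → 1
L = 32/181 + 62/181 + 74/181 + 107/181 + 1 = 456/181 ≈ 2.519 bits/symbol.

2.519 bits/symbol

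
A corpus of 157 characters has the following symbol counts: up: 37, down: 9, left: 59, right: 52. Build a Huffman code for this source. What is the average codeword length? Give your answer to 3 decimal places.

1.917 bits/symbol

Probabilities are the counts divided by 157.
Repeatedly combine the two least-probable nodes; the expected code length is the sum of the merged weights.
merge 9/157 + 37/157 → 46/157
merge 46/157 + 52/157 → 98/157
merge 59/157 + 98/157 → 1
L = 46/157 + 98/157 + 1 = 301/157 ≈ 1.917 bits/symbol.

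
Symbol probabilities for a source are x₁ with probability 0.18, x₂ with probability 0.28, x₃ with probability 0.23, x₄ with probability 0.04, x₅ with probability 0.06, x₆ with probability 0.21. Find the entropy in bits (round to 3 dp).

2.349 bits

H = −Σ pᵢ log₂ pᵢ.
−0.18·log₂(0.18) = 0.4453
−0.28·log₂(0.28) = 0.5142
−0.23·log₂(0.23) = 0.4877
−0.04·log₂(0.04) = 0.1858
−0.06·log₂(0.06) = 0.2435
−0.21·log₂(0.21) = 0.4728
Sum ≈ 2.3493 → 2.349 bits.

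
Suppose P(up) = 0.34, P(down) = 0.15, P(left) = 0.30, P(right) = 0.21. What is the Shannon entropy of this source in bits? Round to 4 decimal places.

1.9336 bits

H = −Σ pᵢ log₂ pᵢ.
−0.34·log₂(0.34) = 0.5292
−0.15·log₂(0.15) = 0.4105
−0.30·log₂(0.30) = 0.5211
−0.21·log₂(0.21) = 0.4728
Sum ≈ 1.9336 → 1.9336 bits.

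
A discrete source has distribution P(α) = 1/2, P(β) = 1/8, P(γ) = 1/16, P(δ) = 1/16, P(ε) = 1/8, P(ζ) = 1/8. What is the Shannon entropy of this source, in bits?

Each probability is a power of 1/2, so log₂(1/p) is an integer.
H = Σ p·log₂(1/p) = 1/2·1 + 1/8·3 + 1/16·4 + 1/16·4 + 1/8·3 + 1/8·3 = 2.125 bits.

2.125 bits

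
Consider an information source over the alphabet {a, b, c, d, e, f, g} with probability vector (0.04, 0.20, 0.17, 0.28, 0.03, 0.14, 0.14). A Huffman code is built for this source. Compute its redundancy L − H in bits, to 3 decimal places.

Entropy H = −Σ p log₂ p ≈ 2.5449 bits.
Huffman merges: 3/100+1/25→7/100; 7/100+7/50→21/100; 7/50+17/100→31/100; 1/5+21/100→41/100; 7/25+31/100→59/100; 41/100+59/100→1. L = 259/100 ≈ 2.5900.
L − H = 2.5900 − 2.5449 = 0.045 bits.

0.045 bits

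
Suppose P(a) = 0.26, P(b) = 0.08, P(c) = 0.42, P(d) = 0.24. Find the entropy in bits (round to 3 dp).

1.817 bits

H = −Σ pᵢ log₂ pᵢ.
−0.26·log₂(0.26) = 0.5053
−0.08·log₂(0.08) = 0.2915
−0.42·log₂(0.42) = 0.5256
−0.24·log₂(0.24) = 0.4941
Sum ≈ 1.8166 → 1.817 bits.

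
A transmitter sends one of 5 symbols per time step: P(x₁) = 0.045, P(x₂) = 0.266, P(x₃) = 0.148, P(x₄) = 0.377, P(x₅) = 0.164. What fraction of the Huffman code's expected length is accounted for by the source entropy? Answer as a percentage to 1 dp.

95.5%

Entropy H = −Σ p log₂ p ≈ 2.0758 bits.
Huffman merges: 9/200+37/250→193/1000; 41/250+193/1000→357/1000; 133/500+357/1000→623/1000; 377/1000+623/1000→1. L = 2173/1000 ≈ 2.1730.
Efficiency = H/L = 2.0758/2.1730 = 95.5%.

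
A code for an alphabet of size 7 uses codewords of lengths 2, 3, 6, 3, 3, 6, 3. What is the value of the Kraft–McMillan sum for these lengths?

0.78125

With common denominator 2^6 = 64: Σ 2^(−ℓᵢ) = 16/64 + 8/64 + 1/64 + 8/64 + 8/64 + 1/64 + 8/64 = 50/64 = 0.78125.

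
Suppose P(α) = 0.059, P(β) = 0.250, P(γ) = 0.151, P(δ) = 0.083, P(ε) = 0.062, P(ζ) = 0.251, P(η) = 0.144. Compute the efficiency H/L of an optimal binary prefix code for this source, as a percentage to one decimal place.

Entropy H = −Σ p log₂ p ≈ 2.6026 bits.
Huffman merges: 59/1000+31/500→121/1000; 83/1000+121/1000→51/250; 18/125+151/1000→59/200; 51/250+1/4→227/500; 251/1000+59/200→273/500; 227/500+273/500→1. L = 131/50 ≈ 2.6200.
Efficiency = H/L = 2.6026/2.6200 = 99.3%.

99.3%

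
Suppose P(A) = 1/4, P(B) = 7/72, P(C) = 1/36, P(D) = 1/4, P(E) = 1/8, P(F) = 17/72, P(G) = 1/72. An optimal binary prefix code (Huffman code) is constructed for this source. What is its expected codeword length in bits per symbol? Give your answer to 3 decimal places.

2.444 bits/symbol

Repeatedly combine the two least-probable nodes; the expected code length is the sum of the merged weights.
merge 1/72 + 1/36 → 1/24
merge 1/24 + 7/72 → 5/36
merge 1/8 + 5/36 → 19/72
merge 17/72 + 1/4 → 35/72
merge 1/4 + 19/72 → 37/72
merge 35/72 + 37/72 → 1
L = 1/24 + 5/36 + 19/72 + 35/72 + 37/72 + 1 = 22/9 ≈ 2.444 bits/symbol.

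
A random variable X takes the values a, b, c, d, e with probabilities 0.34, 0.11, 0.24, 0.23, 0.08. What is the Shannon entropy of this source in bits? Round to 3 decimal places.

2.153 bits

H = −Σ pᵢ log₂ pᵢ.
−0.34·log₂(0.34) = 0.5292
−0.11·log₂(0.11) = 0.3503
−0.24·log₂(0.24) = 0.4941
−0.23·log₂(0.23) = 0.4877
−0.08·log₂(0.08) = 0.2915
Sum ≈ 2.1528 → 2.153 bits.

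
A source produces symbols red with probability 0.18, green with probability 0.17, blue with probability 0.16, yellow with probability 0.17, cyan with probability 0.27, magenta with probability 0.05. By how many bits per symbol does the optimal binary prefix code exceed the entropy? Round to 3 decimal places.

Entropy H = −Σ p log₂ p ≈ 2.4636 bits.
Huffman merges: 1/20+4/25→21/100; 17/100+17/100→17/50; 9/50+21/100→39/100; 27/100+17/50→61/100; 39/100+61/100→1. L = 51/20 ≈ 2.5500.
L − H = 2.5500 − 2.4636 = 0.086 bits.

0.086 bits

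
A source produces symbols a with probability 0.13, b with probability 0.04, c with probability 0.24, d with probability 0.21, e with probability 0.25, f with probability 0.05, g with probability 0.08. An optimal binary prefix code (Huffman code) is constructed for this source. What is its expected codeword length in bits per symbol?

2.56 bits/symbol

Repeatedly combine the two least-probable nodes; the expected code length is the sum of the merged weights.
merge 1/25 + 1/20 → 9/100
merge 2/25 + 9/100 → 17/100
merge 13/100 + 17/100 → 3/10
merge 21/100 + 6/25 → 9/20
merge 1/4 + 3/10 → 11/20
merge 9/20 + 11/20 → 1
L = 9/100 + 17/100 + 3/10 + 9/20 + 11/20 + 1 = 64/25 = 2.56 bits/symbol.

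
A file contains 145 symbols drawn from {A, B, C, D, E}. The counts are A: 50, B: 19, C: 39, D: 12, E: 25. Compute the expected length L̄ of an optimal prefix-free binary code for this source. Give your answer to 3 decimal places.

2.214 bits/symbol

Probabilities are the counts divided by 145.
Repeatedly combine the two least-probable nodes; the expected code length is the sum of the merged weights.
merge 12/145 + 19/145 → 31/145
merge 5/29 + 31/145 → 56/145
merge 39/145 + 10/29 → 89/145
merge 56/145 + 89/145 → 1
L = 31/145 + 56/145 + 89/145 + 1 = 321/145 ≈ 2.214 bits/symbol.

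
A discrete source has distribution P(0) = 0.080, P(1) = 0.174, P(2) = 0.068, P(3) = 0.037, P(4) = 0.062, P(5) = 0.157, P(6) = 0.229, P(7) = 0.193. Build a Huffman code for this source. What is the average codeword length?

2.825 bits/symbol

Repeatedly combine the two least-probable nodes; the expected code length is the sum of the merged weights.
merge 37/1000 + 31/500 → 99/1000
merge 17/250 + 2/25 → 37/250
merge 99/1000 + 37/250 → 247/1000
merge 157/1000 + 87/500 → 331/1000
merge 193/1000 + 229/1000 → 211/500
merge 247/1000 + 331/1000 → 289/500
merge 211/500 + 289/500 → 1
L = 99/1000 + 37/250 + 247/1000 + 331/1000 + 211/500 + 289/500 + 1 = 113/40 = 2.825 bits/symbol.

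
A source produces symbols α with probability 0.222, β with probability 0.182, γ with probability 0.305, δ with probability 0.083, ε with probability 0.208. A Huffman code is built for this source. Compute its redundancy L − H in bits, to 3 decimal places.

Entropy H = −Σ p log₂ p ≈ 2.2211 bits.
Huffman merges: 83/1000+91/500→53/200; 26/125+111/500→43/100; 53/200+61/200→57/100; 43/100+57/100→1. L = 453/200 ≈ 2.2650.
L − H = 2.2650 − 2.2211 = 0.044 bits.

0.044 bits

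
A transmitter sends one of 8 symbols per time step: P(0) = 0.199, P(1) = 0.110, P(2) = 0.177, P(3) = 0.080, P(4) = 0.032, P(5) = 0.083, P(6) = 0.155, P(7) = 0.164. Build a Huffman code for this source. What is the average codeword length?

Repeatedly combine the two least-probable nodes; the expected code length is the sum of the merged weights.
merge 4/125 + 2/25 → 14/125
merge 83/1000 + 11/100 → 193/1000
merge 14/125 + 31/200 → 267/1000
merge 41/250 + 177/1000 → 341/1000
merge 193/1000 + 199/1000 → 49/125
merge 267/1000 + 341/1000 → 76/125
merge 49/125 + 76/125 → 1
L = 14/125 + 193/1000 + 267/1000 + 341/1000 + 49/125 + 76/125 + 1 = 2913/1000 = 2.913 bits/symbol.

2.913 bits/symbol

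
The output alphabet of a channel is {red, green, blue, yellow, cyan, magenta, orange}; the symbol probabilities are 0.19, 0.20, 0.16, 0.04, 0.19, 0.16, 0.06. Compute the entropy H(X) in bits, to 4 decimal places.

H = −Σ pᵢ log₂ pᵢ.
−0.19·log₂(0.19) = 0.4552
−0.20·log₂(0.20) = 0.4644
−0.16·log₂(0.16) = 0.4230
−0.04·log₂(0.04) = 0.1858
−0.19·log₂(0.19) = 0.4552
−0.16·log₂(0.16) = 0.4230
−0.06·log₂(0.06) = 0.2435
Sum ≈ 2.6502 → 2.6502 bits.

2.6502 bits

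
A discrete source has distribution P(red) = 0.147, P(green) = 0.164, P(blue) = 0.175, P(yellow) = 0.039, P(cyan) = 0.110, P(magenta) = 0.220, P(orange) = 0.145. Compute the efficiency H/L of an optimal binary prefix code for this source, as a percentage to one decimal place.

97.7%

Entropy H = −Σ p log₂ p ≈ 2.6918 bits.
Huffman merges: 39/1000+11/100→149/1000; 29/200+147/1000→73/250; 149/1000+41/250→313/1000; 7/40+11/50→79/200; 73/250+313/1000→121/200; 79/200+121/200→1. L = 1377/500 ≈ 2.7540.
Efficiency = H/L = 2.6918/2.7540 = 97.7%.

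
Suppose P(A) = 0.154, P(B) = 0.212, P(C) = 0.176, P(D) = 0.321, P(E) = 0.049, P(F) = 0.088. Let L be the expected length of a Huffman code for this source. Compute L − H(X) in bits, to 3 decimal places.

0.049 bits

Entropy H = −Σ p log₂ p ≈ 2.3792 bits.
Huffman merges: 49/1000+11/125→137/1000; 137/1000+77/500→291/1000; 22/125+53/250→97/250; 291/1000+321/1000→153/250; 97/250+153/250→1. L = 607/250 ≈ 2.4280.
L − H = 2.4280 − 2.3792 = 0.049 bits.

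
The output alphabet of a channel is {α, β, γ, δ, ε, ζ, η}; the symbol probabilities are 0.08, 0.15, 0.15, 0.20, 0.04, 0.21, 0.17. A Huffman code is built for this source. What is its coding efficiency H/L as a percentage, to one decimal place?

98.5%

Entropy H = −Σ p log₂ p ≈ 2.6701 bits.
Huffman merges: 1/25+2/25→3/25; 3/25+3/20→27/100; 3/20+17/100→8/25; 1/5+21/100→41/100; 27/100+8/25→59/100; 41/100+59/100→1. L = 271/100 ≈ 2.7100.
Efficiency = H/L = 2.6701/2.7100 = 98.5%.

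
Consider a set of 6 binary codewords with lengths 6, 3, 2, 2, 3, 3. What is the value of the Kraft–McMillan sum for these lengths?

0.890625

With common denominator 2^6 = 64: Σ 2^(−ℓᵢ) = 1/64 + 8/64 + 16/64 + 16/64 + 8/64 + 8/64 = 57/64 = 0.890625.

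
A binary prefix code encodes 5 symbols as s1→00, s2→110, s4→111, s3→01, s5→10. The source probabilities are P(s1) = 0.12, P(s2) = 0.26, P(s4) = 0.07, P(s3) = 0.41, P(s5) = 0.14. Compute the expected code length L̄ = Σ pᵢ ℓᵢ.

2.33 bits/symbol

L̄ = Σ pᵢ·ℓᵢ = 0.12·2 + 0.26·3 + 0.07·3 + 0.41·2 + 0.14·2 = 2.33 bits/symbol.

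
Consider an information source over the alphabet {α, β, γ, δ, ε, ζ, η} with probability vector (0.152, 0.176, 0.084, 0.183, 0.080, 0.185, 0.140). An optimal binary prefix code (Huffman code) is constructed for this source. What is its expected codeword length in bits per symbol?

Repeatedly combine the two least-probable nodes; the expected code length is the sum of the merged weights.
merge 2/25 + 21/250 → 41/250
merge 7/50 + 19/125 → 73/250
merge 41/250 + 22/125 → 17/50
merge 183/1000 + 37/200 → 46/125
merge 73/250 + 17/50 → 79/125
merge 46/125 + 79/125 → 1
L = 41/250 + 73/250 + 17/50 + 46/125 + 79/125 + 1 = 699/250 = 2.796 bits/symbol.

2.796 bits/symbol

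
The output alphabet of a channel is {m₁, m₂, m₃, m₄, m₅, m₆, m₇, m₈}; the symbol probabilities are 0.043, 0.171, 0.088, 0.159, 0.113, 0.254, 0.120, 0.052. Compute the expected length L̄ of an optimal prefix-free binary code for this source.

2.841 bits/symbol

Repeatedly combine the two least-probable nodes; the expected code length is the sum of the merged weights.
merge 43/1000 + 13/250 → 19/200
merge 11/125 + 19/200 → 183/1000
merge 113/1000 + 3/25 → 233/1000
merge 159/1000 + 171/1000 → 33/100
merge 183/1000 + 233/1000 → 52/125
merge 127/500 + 33/100 → 73/125
merge 52/125 + 73/125 → 1
L = 19/200 + 183/1000 + 233/1000 + 33/100 + 52/125 + 73/125 + 1 = 2841/1000 = 2.841 bits/symbol.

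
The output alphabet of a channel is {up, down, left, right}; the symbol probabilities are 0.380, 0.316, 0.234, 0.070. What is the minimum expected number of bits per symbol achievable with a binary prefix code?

Repeatedly combine the two least-probable nodes; the expected code length is the sum of the merged weights.
merge 7/100 + 117/500 → 38/125
merge 38/125 + 79/250 → 31/50
merge 19/50 + 31/50 → 1
L = 38/125 + 31/50 + 1 = 481/250 = 1.924 bits/symbol.

1.924 bits/symbol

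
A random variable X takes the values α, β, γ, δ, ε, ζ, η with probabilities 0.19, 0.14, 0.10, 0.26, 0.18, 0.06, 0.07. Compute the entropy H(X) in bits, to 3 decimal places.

2.647 bits

H = −Σ pᵢ log₂ pᵢ.
−0.19·log₂(0.19) = 0.4552
−0.14·log₂(0.14) = 0.3971
−0.10·log₂(0.10) = 0.3322
−0.26·log₂(0.26) = 0.5053
−0.18·log₂(0.18) = 0.4453
−0.06·log₂(0.06) = 0.2435
−0.07·log₂(0.07) = 0.2686
Sum ≈ 2.6472 → 2.647 bits.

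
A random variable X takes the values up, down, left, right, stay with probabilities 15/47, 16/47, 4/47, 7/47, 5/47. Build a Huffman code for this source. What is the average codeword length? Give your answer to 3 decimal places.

Repeatedly combine the two least-probable nodes; the expected code length is the sum of the merged weights.
merge 4/47 + 5/47 → 9/47
merge 7/47 + 9/47 → 16/47
merge 15/47 + 16/47 → 31/47
merge 16/47 + 31/47 → 1
L = 9/47 + 16/47 + 31/47 + 1 = 103/47 ≈ 2.191 bits/symbol.

2.191 bits/symbol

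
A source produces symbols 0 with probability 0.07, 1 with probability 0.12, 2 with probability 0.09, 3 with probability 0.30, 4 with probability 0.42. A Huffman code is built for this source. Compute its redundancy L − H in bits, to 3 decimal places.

0.025 bits

Entropy H = −Σ p log₂ p ≈ 1.9950 bits.
Huffman merges: 7/100+9/100→4/25; 3/25+4/25→7/25; 7/25+3/10→29/50; 21/50+29/50→1. L = 101/50 ≈ 2.0200.
L − H = 2.0200 − 1.9950 = 0.025 bits.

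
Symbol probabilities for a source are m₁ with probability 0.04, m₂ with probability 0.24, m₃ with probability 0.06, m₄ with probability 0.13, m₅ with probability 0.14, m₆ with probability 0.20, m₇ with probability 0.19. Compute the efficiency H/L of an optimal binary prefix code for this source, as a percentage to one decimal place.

98.6%

Entropy H = −Σ p log₂ p ≈ 2.6228 bits.
Huffman merges: 1/25+3/50→1/10; 1/10+13/100→23/100; 7/50+19/100→33/100; 1/5+23/100→43/100; 6/25+33/100→57/100; 43/100+57/100→1. L = 133/50 ≈ 2.6600.
Efficiency = H/L = 2.6228/2.6600 = 98.6%.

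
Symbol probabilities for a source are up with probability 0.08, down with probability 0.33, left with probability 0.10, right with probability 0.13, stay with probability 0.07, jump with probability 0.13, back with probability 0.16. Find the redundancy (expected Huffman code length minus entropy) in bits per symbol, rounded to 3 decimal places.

0.052 bits

Entropy H = −Σ p log₂ p ≈ 2.6084 bits.
Huffman merges: 7/100+2/25→3/20; 1/10+13/100→23/100; 13/100+3/20→7/25; 4/25+23/100→39/100; 7/25+33/100→61/100; 39/100+61/100→1. L = 133/50 ≈ 2.6600.
L − H = 2.6600 − 2.6084 = 0.052 bits.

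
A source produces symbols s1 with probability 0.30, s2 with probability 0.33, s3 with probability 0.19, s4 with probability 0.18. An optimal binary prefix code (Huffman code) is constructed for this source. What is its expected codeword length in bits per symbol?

2 bits/symbol

Repeatedly combine the two least-probable nodes; the expected code length is the sum of the merged weights.
merge 9/50 + 19/100 → 37/100
merge 3/10 + 33/100 → 63/100
merge 37/100 + 63/100 → 1
L = 37/100 + 63/100 + 1 = 2 bits/symbol.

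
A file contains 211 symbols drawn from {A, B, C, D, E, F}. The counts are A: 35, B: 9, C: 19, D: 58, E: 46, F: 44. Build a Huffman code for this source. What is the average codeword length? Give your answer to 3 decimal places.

2.431 bits/symbol

Probabilities are the counts divided by 211.
Repeatedly combine the two least-probable nodes; the expected code length is the sum of the merged weights.
merge 9/211 + 19/211 → 28/211
merge 28/211 + 35/211 → 63/211
merge 44/211 + 46/211 → 90/211
merge 58/211 + 63/211 → 121/211
merge 90/211 + 121/211 → 1
L = 28/211 + 63/211 + 90/211 + 121/211 + 1 = 513/211 ≈ 2.431 bits/symbol.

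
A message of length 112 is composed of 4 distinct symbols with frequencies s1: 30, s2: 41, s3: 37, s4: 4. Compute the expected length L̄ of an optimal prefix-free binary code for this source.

Probabilities are the counts divided by 112.
Repeatedly combine the two least-probable nodes; the expected code length is the sum of the merged weights.
merge 1/28 + 15/56 → 17/56
merge 17/56 + 37/112 → 71/112
merge 41/112 + 71/112 → 1
L = 17/56 + 71/112 + 1 = 31/16 = 1.9375 bits/symbol.

1.9375 bits/symbol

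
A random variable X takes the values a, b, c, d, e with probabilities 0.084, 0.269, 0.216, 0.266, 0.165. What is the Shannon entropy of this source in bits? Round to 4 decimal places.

H = −Σ pᵢ log₂ pᵢ.
−0.084·log₂(0.084) = 0.3002
−0.269·log₂(0.269) = 0.5096
−0.216·log₂(0.216) = 0.4776
−0.266·log₂(0.266) = 0.5082
−0.165·log₂(0.165) = 0.4289
Sum ≈ 2.2244 → 2.2244 bits.

2.2244 bits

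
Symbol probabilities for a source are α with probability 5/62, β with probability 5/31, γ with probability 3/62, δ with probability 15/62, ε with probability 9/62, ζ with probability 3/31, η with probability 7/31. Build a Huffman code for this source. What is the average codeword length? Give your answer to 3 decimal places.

2.661 bits/symbol

Repeatedly combine the two least-probable nodes; the expected code length is the sum of the merged weights.
merge 3/62 + 5/62 → 4/31
merge 3/31 + 4/31 → 7/31
merge 9/62 + 5/31 → 19/62
merge 7/31 + 7/31 → 14/31
merge 15/62 + 19/62 → 17/31
merge 14/31 + 17/31 → 1
L = 4/31 + 7/31 + 19/62 + 14/31 + 17/31 + 1 = 165/62 ≈ 2.661 bits/symbol.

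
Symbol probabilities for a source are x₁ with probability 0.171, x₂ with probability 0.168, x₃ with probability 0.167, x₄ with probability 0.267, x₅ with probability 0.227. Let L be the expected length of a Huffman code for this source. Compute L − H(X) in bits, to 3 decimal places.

Entropy H = −Σ p log₂ p ≈ 2.2935 bits.
Huffman merges: 167/1000+21/125→67/200; 171/1000+227/1000→199/500; 267/1000+67/200→301/500; 199/500+301/500→1. L = 467/200 ≈ 2.3350.
L − H = 2.3350 − 2.2935 = 0.041 bits.

0.041 bits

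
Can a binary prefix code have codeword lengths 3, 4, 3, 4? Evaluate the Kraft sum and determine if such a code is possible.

With common denominator 2^4 = 16: Σ 2^(−ℓᵢ) = 2/16 + 1/16 + 2/16 + 1/16 = 6/16 = 0.375.
Kraft's inequality requires Σ ≤ 1; here Σ = 0.375 ≤ 1, so such a prefix code exists.

0.375; yes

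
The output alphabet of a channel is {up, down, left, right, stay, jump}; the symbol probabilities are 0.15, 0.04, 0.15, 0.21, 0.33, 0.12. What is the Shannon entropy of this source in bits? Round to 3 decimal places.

H = −Σ pᵢ log₂ pᵢ.
−0.15·log₂(0.15) = 0.4105
−0.04·log₂(0.04) = 0.1858
−0.15·log₂(0.15) = 0.4105
−0.21·log₂(0.21) = 0.4728
−0.33·log₂(0.33) = 0.5278
−0.12·log₂(0.12) = 0.3671
Sum ≈ 2.3746 → 2.375 bits.

2.375 bits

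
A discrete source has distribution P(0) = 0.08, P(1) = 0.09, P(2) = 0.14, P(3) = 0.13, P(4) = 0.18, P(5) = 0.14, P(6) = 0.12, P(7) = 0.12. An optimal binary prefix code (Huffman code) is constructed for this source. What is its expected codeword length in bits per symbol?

Repeatedly combine the two least-probable nodes; the expected code length is the sum of the merged weights.
merge 2/25 + 9/100 → 17/100
merge 3/25 + 3/25 → 6/25
merge 13/100 + 7/50 → 27/100
merge 7/50 + 17/100 → 31/100
merge 9/50 + 6/25 → 21/50
merge 27/100 + 31/100 → 29/50
merge 21/50 + 29/50 → 1
L = 17/100 + 6/25 + 27/100 + 31/100 + 21/50 + 29/50 + 1 = 299/100 = 2.99 bits/symbol.

2.99 bits/symbol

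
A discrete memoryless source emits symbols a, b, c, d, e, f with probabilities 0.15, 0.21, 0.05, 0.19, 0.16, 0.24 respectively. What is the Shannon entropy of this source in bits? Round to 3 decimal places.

2.472 bits

H = −Σ pᵢ log₂ pᵢ.
−0.15·log₂(0.15) = 0.4105
−0.21·log₂(0.21) = 0.4728
−0.05·log₂(0.05) = 0.2161
−0.19·log₂(0.19) = 0.4552
−0.16·log₂(0.16) = 0.4230
−0.24·log₂(0.24) = 0.4941
Sum ≈ 2.4718 → 2.472 bits.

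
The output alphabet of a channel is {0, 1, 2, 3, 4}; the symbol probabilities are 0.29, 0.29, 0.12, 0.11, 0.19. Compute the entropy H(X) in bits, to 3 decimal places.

H = −Σ pᵢ log₂ pᵢ.
−0.29·log₂(0.29) = 0.5179
−0.29·log₂(0.29) = 0.5179
−0.12·log₂(0.12) = 0.3671
−0.11·log₂(0.11) = 0.3503
−0.19·log₂(0.19) = 0.4552
Sum ≈ 2.2084 → 2.208 bits.

2.208 bits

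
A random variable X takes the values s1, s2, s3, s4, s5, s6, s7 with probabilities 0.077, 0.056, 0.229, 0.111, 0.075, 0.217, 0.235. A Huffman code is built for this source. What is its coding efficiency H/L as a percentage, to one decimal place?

Entropy H = −Σ p log₂ p ≈ 2.6063 bits.
Huffman merges: 7/125+3/40→131/1000; 77/1000+111/1000→47/250; 131/1000+47/250→319/1000; 217/1000+229/1000→223/500; 47/200+319/1000→277/500; 223/500+277/500→1. L = 1319/500 ≈ 2.6380.
Efficiency = H/L = 2.6063/2.6380 = 98.8%.

98.8%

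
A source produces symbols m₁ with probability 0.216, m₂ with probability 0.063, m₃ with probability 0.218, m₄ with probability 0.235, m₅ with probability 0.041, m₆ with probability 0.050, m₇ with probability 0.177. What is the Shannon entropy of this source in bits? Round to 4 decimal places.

2.5461 bits

H = −Σ pᵢ log₂ pᵢ.
−0.216·log₂(0.216) = 0.4776
−0.063·log₂(0.063) = 0.2513
−0.218·log₂(0.218) = 0.4791
−0.235·log₂(0.235) = 0.4910
−0.041·log₂(0.041) = 0.1889
−0.050·log₂(0.050) = 0.2161
−0.177·log₂(0.177) = 0.4422
Sum ≈ 2.5461 → 2.5461 bits.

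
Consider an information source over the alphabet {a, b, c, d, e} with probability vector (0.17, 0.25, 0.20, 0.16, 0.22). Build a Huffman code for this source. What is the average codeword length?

Repeatedly combine the two least-probable nodes; the expected code length is the sum of the merged weights.
merge 4/25 + 17/100 → 33/100
merge 1/5 + 11/50 → 21/50
merge 1/4 + 33/100 → 29/50
merge 21/50 + 29/50 → 1
L = 33/100 + 21/50 + 29/50 + 1 = 233/100 = 2.33 bits/symbol.

2.33 bits/symbol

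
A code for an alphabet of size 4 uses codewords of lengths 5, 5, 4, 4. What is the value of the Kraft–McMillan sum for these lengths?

0.1875

With common denominator 2^5 = 32: Σ 2^(−ℓᵢ) = 1/32 + 1/32 + 2/32 + 2/32 = 6/32 = 0.1875.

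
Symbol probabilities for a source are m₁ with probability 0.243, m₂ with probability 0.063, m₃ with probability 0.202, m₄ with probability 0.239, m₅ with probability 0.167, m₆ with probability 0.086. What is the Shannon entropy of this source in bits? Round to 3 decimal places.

2.442 bits

H = −Σ pᵢ log₂ pᵢ.
−0.243·log₂(0.243) = 0.4960
−0.063·log₂(0.063) = 0.2513
−0.202·log₂(0.202) = 0.4661
−0.239·log₂(0.239) = 0.4935
−0.167·log₂(0.167) = 0.4312
−0.086·log₂(0.086) = 0.3044
Sum ≈ 2.4425 → 2.442 bits.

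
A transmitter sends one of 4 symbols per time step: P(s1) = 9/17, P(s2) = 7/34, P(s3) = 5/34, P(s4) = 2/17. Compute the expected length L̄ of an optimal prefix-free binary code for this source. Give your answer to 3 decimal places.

1.735 bits/symbol

Repeatedly combine the two least-probable nodes; the expected code length is the sum of the merged weights.
merge 2/17 + 5/34 → 9/34
merge 7/34 + 9/34 → 8/17
merge 8/17 + 9/17 → 1
L = 9/34 + 8/17 + 1 = 59/34 ≈ 1.735 bits/symbol.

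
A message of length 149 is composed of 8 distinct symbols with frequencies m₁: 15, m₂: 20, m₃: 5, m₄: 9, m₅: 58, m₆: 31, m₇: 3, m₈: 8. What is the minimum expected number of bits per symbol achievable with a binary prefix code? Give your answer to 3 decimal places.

Probabilities are the counts divided by 149.
Repeatedly combine the two least-probable nodes; the expected code length is the sum of the merged weights.
merge 3/149 + 5/149 → 8/149
merge 8/149 + 8/149 → 16/149
merge 9/149 + 15/149 → 24/149
merge 16/149 + 20/149 → 36/149
merge 24/149 + 31/149 → 55/149
merge 36/149 + 55/149 → 91/149
merge 58/149 + 91/149 → 1
L = 8/149 + 16/149 + 24/149 + 36/149 + 55/149 + 91/149 + 1 = 379/149 ≈ 2.544 bits/symbol.

2.544 bits/symbol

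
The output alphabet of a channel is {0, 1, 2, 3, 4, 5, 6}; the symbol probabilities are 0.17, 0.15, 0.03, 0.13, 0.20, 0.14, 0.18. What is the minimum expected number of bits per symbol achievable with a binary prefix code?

Repeatedly combine the two least-probable nodes; the expected code length is the sum of the merged weights.
merge 3/100 + 13/100 → 4/25
merge 7/50 + 3/20 → 29/100
merge 4/25 + 17/100 → 33/100
merge 9/50 + 1/5 → 19/50
merge 29/100 + 33/100 → 31/50
merge 19/50 + 31/50 → 1
L = 4/25 + 29/100 + 33/100 + 19/50 + 31/50 + 1 = 139/50 = 2.78 bits/symbol.

2.78 bits/symbol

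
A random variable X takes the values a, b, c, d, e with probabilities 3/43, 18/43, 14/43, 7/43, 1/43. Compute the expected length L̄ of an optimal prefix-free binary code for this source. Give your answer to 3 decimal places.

1.930 bits/symbol

Repeatedly combine the two least-probable nodes; the expected code length is the sum of the merged weights.
merge 1/43 + 3/43 → 4/43
merge 4/43 + 7/43 → 11/43
merge 11/43 + 14/43 → 25/43
merge 18/43 + 25/43 → 1
L = 4/43 + 11/43 + 25/43 + 1 = 83/43 ≈ 1.930 bits/symbol.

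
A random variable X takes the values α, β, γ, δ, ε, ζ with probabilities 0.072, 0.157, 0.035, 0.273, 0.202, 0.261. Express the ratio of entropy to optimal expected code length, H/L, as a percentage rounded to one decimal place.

Entropy H = −Σ p log₂ p ≈ 2.3452 bits.
Huffman merges: 7/200+9/125→107/1000; 107/1000+157/1000→33/125; 101/500+261/1000→463/1000; 33/125+273/1000→537/1000; 463/1000+537/1000→1. L = 2371/1000 ≈ 2.3710.
Efficiency = H/L = 2.3452/2.3710 = 98.9%.

98.9%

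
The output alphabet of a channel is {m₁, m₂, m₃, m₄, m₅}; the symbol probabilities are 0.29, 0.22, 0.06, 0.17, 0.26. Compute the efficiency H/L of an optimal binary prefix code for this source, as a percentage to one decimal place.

97.8%

Entropy H = −Σ p log₂ p ≈ 2.1819 bits.
Huffman merges: 3/50+17/100→23/100; 11/50+23/100→9/20; 13/50+29/100→11/20; 9/20+11/20→1. L = 223/100 ≈ 2.2300.
Efficiency = H/L = 2.1819/2.2300 = 97.8%.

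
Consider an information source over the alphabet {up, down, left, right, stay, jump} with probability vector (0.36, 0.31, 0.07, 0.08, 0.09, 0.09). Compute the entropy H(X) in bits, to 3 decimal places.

2.240 bits

H = −Σ pᵢ log₂ pᵢ.
−0.36·log₂(0.36) = 0.5306
−0.31·log₂(0.31) = 0.5238
−0.07·log₂(0.07) = 0.2686
−0.08·log₂(0.08) = 0.2915
−0.09·log₂(0.09) = 0.3127
−0.09·log₂(0.09) = 0.3127
Sum ≈ 2.2398 → 2.240 bits.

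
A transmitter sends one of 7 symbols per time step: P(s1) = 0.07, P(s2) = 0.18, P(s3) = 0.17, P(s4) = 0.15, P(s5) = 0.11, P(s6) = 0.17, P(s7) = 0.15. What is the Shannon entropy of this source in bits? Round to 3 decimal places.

2.754 bits

H = −Σ pᵢ log₂ pᵢ.
−0.07·log₂(0.07) = 0.2686
−0.18·log₂(0.18) = 0.4453
−0.17·log₂(0.17) = 0.4346
−0.15·log₂(0.15) = 0.4105
−0.11·log₂(0.11) = 0.3503
−0.17·log₂(0.17) = 0.4346
−0.15·log₂(0.15) = 0.4105
Sum ≈ 2.7544 → 2.754 bits.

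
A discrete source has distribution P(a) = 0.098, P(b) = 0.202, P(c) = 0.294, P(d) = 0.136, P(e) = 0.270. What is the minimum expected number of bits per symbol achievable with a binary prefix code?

2.234 bits/symbol

Repeatedly combine the two least-probable nodes; the expected code length is the sum of the merged weights.
merge 49/500 + 17/125 → 117/500
merge 101/500 + 117/500 → 109/250
merge 27/100 + 147/500 → 141/250
merge 109/250 + 141/250 → 1
L = 117/500 + 109/250 + 141/250 + 1 = 1117/500 = 2.234 bits/symbol.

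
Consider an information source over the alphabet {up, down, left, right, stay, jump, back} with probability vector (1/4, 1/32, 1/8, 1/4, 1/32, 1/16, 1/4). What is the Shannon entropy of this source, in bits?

2.4375 bits

Each probability is a power of 1/2, so log₂(1/p) is an integer.
H = Σ p·log₂(1/p) = 1/4·2 + 1/32·5 + 1/8·3 + 1/4·2 + 1/32·5 + 1/16·4 + 1/4·2 = 2.4375 bits.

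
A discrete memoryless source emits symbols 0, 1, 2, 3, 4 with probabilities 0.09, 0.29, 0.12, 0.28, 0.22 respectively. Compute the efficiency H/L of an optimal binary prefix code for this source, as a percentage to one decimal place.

Entropy H = −Σ p log₂ p ≈ 2.1924 bits.
Huffman merges: 9/100+3/25→21/100; 21/100+11/50→43/100; 7/25+29/100→57/100; 43/100+57/100→1. L = 221/100 ≈ 2.2100.
Efficiency = H/L = 2.1924/2.2100 = 99.2%.

99.2%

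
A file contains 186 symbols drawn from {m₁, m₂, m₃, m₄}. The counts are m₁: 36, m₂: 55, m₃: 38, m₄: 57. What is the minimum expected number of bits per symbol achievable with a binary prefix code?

Probabilities are the counts divided by 186.
Repeatedly combine the two least-probable nodes; the expected code length is the sum of the merged weights.
merge 6/31 + 19/93 → 37/93
merge 55/186 + 19/62 → 56/93
merge 37/93 + 56/93 → 1
L = 37/93 + 56/93 + 1 = 2 bits/symbol.

2 bits/symbol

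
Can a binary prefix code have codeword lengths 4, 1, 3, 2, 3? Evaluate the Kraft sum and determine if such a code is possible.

1.0625; no

With common denominator 2^4 = 16: Σ 2^(−ℓᵢ) = 1/16 + 8/16 + 2/16 + 4/16 + 2/16 = 17/16 = 1.0625.
Kraft's inequality requires Σ ≤ 1; here Σ = 1.0625 > 1, so no such prefix code exists.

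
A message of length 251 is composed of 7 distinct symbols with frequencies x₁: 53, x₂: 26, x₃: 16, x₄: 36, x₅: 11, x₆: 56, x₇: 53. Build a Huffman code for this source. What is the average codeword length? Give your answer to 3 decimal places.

Probabilities are the counts divided by 251.
Repeatedly combine the two least-probable nodes; the expected code length is the sum of the merged weights.
merge 11/251 + 16/251 → 27/251
merge 26/251 + 27/251 → 53/251
merge 36/251 + 53/251 → 89/251
merge 53/251 + 53/251 → 106/251
merge 56/251 + 89/251 → 145/251
merge 106/251 + 145/251 → 1
L = 27/251 + 53/251 + 89/251 + 106/251 + 145/251 + 1 = 671/251 ≈ 2.673 bits/symbol.

2.673 bits/symbol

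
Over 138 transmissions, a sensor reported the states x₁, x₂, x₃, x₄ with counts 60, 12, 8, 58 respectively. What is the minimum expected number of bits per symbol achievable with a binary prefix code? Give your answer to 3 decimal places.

Probabilities are the counts divided by 138.
Repeatedly combine the two least-probable nodes; the expected code length is the sum of the merged weights.
merge 4/69 + 2/23 → 10/69
merge 10/69 + 29/69 → 13/23
merge 10/23 + 13/23 → 1
L = 10/69 + 13/23 + 1 = 118/69 ≈ 1.710 bits/symbol.

1.710 bits/symbol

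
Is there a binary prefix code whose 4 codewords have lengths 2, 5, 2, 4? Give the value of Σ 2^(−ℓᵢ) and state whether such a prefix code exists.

With common denominator 2^5 = 32: Σ 2^(−ℓᵢ) = 8/32 + 1/32 + 8/32 + 2/32 = 19/32 = 0.59375.
Kraft's inequality requires Σ ≤ 1; here Σ = 0.59375 ≤ 1, so such a prefix code exists.

0.59375; yes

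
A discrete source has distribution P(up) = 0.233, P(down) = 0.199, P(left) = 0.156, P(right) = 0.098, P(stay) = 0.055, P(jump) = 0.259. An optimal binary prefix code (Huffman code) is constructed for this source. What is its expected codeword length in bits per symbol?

2.462 bits/symbol

Repeatedly combine the two least-probable nodes; the expected code length is the sum of the merged weights.
merge 11/200 + 49/500 → 153/1000
merge 153/1000 + 39/250 → 309/1000
merge 199/1000 + 233/1000 → 54/125
merge 259/1000 + 309/1000 → 71/125
merge 54/125 + 71/125 → 1
L = 153/1000 + 309/1000 + 54/125 + 71/125 + 1 = 1231/500 = 2.462 bits/symbol.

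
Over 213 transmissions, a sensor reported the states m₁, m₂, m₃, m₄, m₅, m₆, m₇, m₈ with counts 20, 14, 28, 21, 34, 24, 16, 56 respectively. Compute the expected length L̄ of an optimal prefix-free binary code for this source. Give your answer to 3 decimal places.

2.878 bits/symbol

Probabilities are the counts divided by 213.
Repeatedly combine the two least-probable nodes; the expected code length is the sum of the merged weights.
merge 14/213 + 16/213 → 10/71
merge 20/213 + 7/71 → 41/213
merge 8/71 + 28/213 → 52/213
merge 10/71 + 34/213 → 64/213
merge 41/213 + 52/213 → 31/71
merge 56/213 + 64/213 → 40/71
merge 31/71 + 40/71 → 1
L = 10/71 + 41/213 + 52/213 + 64/213 + 31/71 + 40/71 + 1 = 613/213 ≈ 2.878 bits/symbol.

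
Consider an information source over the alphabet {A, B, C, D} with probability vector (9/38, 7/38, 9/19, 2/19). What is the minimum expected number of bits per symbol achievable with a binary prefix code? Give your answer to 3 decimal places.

1.816 bits/symbol

Repeatedly combine the two least-probable nodes; the expected code length is the sum of the merged weights.
merge 2/19 + 7/38 → 11/38
merge 9/38 + 11/38 → 10/19
merge 9/19 + 10/19 → 1
L = 11/38 + 10/19 + 1 = 69/38 ≈ 1.816 bits/symbol.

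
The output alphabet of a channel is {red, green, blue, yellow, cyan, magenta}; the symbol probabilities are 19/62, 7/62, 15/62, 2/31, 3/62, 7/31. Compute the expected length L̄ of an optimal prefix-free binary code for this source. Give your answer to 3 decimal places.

2.339 bits/symbol

Repeatedly combine the two least-probable nodes; the expected code length is the sum of the merged weights.
merge 3/62 + 2/31 → 7/62
merge 7/62 + 7/62 → 7/31
merge 7/31 + 7/31 → 14/31
merge 15/62 + 19/62 → 17/31
merge 14/31 + 17/31 → 1
L = 7/62 + 7/31 + 14/31 + 17/31 + 1 = 145/62 ≈ 2.339 bits/symbol.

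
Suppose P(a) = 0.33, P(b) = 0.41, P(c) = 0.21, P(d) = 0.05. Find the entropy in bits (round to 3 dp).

1.744 bits

H = −Σ pᵢ log₂ pᵢ.
−0.33·log₂(0.33) = 0.5278
−0.41·log₂(0.41) = 0.5274
−0.21·log₂(0.21) = 0.4728
−0.05·log₂(0.05) = 0.2161
Sum ≈ 1.7441 → 1.744 bits.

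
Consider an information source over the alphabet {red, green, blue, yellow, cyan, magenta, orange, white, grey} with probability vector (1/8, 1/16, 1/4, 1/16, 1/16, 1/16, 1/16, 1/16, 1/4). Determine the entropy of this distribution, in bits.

Each probability is a power of 1/2, so log₂(1/p) is an integer.
H = Σ p·log₂(1/p) = 1/8·3 + 1/16·4 + 1/4·2 + 1/16·4 + 1/16·4 + 1/16·4 + 1/16·4 + 1/16·4 + 1/4·2 = 2.875 bits.

2.875 bits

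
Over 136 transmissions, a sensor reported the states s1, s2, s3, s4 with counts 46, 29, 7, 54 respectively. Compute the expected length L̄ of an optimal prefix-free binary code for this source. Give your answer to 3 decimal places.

Probabilities are the counts divided by 136.
Repeatedly combine the two least-probable nodes; the expected code length is the sum of the merged weights.
merge 7/136 + 29/136 → 9/34
merge 9/34 + 23/68 → 41/68
merge 27/68 + 41/68 → 1
L = 9/34 + 41/68 + 1 = 127/68 ≈ 1.868 bits/symbol.

1.868 bits/symbol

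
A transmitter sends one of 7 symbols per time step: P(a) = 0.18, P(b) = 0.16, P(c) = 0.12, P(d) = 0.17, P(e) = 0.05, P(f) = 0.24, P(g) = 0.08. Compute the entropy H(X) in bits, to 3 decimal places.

H = −Σ pᵢ log₂ pᵢ.
−0.18·log₂(0.18) = 0.4453
−0.16·log₂(0.16) = 0.4230
−0.12·log₂(0.12) = 0.3671
−0.17·log₂(0.17) = 0.4346
−0.05·log₂(0.05) = 0.2161
−0.24·log₂(0.24) = 0.4941
−0.08·log₂(0.08) = 0.2915
Sum ≈ 2.6717 → 2.672 bits.

2.672 bits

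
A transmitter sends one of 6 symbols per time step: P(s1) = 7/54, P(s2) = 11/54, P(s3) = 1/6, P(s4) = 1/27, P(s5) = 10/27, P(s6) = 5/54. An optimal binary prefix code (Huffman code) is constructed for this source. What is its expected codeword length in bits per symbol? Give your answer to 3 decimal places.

2.389 bits/symbol

Repeatedly combine the two least-probable nodes; the expected code length is the sum of the merged weights.
merge 1/27 + 5/54 → 7/54
merge 7/54 + 7/54 → 7/27
merge 1/6 + 11/54 → 10/27
merge 7/27 + 10/27 → 17/27
merge 10/27 + 17/27 → 1
L = 7/54 + 7/27 + 10/27 + 17/27 + 1 = 43/18 ≈ 2.389 bits/symbol.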